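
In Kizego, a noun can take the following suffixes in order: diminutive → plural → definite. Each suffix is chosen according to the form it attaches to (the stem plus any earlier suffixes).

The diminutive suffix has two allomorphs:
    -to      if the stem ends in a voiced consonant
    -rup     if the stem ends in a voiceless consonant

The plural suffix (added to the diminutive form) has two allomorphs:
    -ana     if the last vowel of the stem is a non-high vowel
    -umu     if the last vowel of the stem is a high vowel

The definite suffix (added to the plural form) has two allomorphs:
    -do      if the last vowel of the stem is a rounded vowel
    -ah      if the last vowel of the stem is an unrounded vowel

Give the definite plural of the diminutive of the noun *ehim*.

ehimtoanaah

*ehim*: final consonant = /m/, voiced → -to → *ehimto*.
The diminutive form *ehimto*: last vowel = /o/, a non-high vowel → -ana → *ehimtoana*.
The plural form *ehimtoana* — last vowel /a/ (an unrounded vowel) → -ah → *ehimtoanaah*.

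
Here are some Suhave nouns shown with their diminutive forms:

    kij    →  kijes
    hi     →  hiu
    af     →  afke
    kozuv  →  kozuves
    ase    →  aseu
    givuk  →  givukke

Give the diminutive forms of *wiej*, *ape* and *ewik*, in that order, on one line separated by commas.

The alternation tracks the final sound of the stem — -ke when the stem ends in a voiceless consonant (*af*, *givuk*); -es when the stem ends in a voiced consonant (*kij*, *kozuv*); -u when the stem ends in a vowel (*hi*, *ase*).
*wiej* — final sound /j/ (a voiced consonant) → -es → *wiejes*.
Since the final sound of *ape* is /e/ (a vowel), it takes -u, giving *apeu*.
Since the final sound of *ewik* is /k/ (a voiceless consonant), it takes -ke, giving *ewikke*.

wiejes, apeu, ewikke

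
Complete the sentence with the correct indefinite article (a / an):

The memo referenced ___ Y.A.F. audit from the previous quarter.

a

The indefinite article is chosen by the initial *sound* of the following word, not its spelling.
The initialism *Y.A.F.* is read letter by letter; the first letter, Y, is pronounced /waɪ/, which begins with a consonant sound.
So the article is *a*: The memo referenced a Y.A.F. audit from the previous quarter.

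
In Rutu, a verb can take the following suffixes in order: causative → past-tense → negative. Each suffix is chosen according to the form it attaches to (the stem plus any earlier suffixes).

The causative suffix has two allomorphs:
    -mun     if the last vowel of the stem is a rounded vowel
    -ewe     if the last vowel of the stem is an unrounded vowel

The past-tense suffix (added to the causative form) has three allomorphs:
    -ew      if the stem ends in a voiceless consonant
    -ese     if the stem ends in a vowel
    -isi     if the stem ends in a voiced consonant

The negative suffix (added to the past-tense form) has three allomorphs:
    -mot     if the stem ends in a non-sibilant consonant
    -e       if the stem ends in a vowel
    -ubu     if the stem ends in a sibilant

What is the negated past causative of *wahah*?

wahaheweesee

*wahah*: last vowel = /a/, an unrounded vowel → -ewe → *wahahewe*.
The final sound of the causative form *wahahewe* is /e/, which is a vowel, so the past-tense suffix is -ese, giving *wahaheweese*.
The past-tense form *wahaheweese* — final sound /e/ (a vowel) → -e → *wahaheweesee*.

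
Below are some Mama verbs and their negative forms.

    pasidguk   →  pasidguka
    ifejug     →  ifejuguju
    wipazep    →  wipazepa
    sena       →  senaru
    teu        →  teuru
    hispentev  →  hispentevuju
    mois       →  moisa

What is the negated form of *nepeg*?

Looking at the final sound of each stem: -a when the stem ends in a voiceless consonant (*pasidguk*, *wipazep*, *mois*); -uju when the stem ends in a voiced consonant (*ifejug*, *hispentev*); -ru when the stem ends in a vowel (*sena*, *teu*).
The final sound of *nepeg* is /g/, which is a voiced consonant, so the suffix is -uju, giving *nepeguju*.

nepeguju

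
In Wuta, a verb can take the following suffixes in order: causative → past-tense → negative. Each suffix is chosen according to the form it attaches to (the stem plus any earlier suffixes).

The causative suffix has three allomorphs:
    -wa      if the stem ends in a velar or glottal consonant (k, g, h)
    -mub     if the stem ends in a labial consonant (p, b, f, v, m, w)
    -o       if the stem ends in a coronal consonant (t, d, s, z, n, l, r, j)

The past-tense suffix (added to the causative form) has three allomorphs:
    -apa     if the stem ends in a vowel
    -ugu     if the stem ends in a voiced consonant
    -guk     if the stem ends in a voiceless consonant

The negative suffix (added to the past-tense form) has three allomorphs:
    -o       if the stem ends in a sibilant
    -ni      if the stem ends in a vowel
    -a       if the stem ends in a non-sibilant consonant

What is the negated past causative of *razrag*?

razragwaapani

The final consonant of *razrag* is /g/, which is velar/glottal, so the causative suffix is -wa, giving *razragwa*.
The final sound of the causative form *razragwa* is /a/, which is a vowel, so the past-tense suffix is -apa, giving *razragwaapa*.
The past-tense form *razragwaapa*: final sound = /a/, a vowel → -ni → *razragwaapani*.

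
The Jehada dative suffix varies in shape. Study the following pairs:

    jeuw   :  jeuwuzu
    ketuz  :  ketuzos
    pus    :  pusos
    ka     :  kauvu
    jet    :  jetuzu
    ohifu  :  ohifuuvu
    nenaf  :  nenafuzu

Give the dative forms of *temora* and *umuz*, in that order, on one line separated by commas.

temorauvu, umuzos

The alternation tracks the final sound of the stem — -os when the stem ends in a sibilant (*ketuz*, *pus*); -uzu when the stem ends in a non-sibilant consonant (*jeuw*, *jet*, *nenaf*); -uvu when the stem ends in a vowel (*ka*, *ohifu*).
Since the final sound of *temora* is /a/ (a vowel), it takes -uvu, giving *temorauvu*.
*umuz*: final sound = /z/, a sibilant → -os → *umuzos*.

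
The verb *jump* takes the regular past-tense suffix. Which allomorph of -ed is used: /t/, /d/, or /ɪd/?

The stem *jump* ends in a voiceless consonant other than /t/.
The -ed suffix is realized as /ɪd/ after /t, d/; as /t/ after other voiceless consonants; and as /d/ after other voiced sounds.
So -ed on *jump* is pronounced /t/.

/t/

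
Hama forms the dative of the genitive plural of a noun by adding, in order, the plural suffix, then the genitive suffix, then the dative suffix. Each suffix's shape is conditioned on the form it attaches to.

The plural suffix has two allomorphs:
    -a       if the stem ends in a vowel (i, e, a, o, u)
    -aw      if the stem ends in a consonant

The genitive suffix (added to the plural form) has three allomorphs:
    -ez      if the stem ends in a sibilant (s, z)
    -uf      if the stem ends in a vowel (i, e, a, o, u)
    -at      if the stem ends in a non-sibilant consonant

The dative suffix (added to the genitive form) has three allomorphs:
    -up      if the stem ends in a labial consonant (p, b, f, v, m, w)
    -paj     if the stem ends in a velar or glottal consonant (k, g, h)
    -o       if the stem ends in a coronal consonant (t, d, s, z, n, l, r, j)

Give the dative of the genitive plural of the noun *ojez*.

ojezawato

The final sound of *ojez* is /z/, which is a consonant, so the plural suffix is -aw, giving *ojezaw*.
The final sound of the plural form *ojezaw* is /w/, which is a non-sibilant consonant, so the genitive suffix is -at, giving *ojezawat*.
The genitive form *ojezawat*: final consonant = /t/, coronal → -o → *ojezawato*.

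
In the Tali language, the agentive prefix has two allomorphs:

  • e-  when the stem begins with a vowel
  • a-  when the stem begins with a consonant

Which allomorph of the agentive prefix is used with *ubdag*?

*ubdag* — first sound /u/ (a vowel) → e-.

e-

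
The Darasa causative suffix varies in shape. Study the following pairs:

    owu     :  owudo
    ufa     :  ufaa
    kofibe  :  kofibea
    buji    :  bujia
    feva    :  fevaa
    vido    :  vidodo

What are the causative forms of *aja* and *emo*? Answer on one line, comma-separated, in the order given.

ajaa, emodo

The alternation tracks the last vowel of the stem — -do when the last vowel of the stem is a rounded vowel (*owu*, *vido*); -a when the last vowel of the stem is an unrounded vowel (*ufa*, *kofibe*, *buji*, *feva*).
*aja*: last vowel = /a/, an unrounded vowel → -a → *ajaa*.
Since the last vowel of *emo* is /o/ (a rounded vowel), it takes -do, giving *emodo*.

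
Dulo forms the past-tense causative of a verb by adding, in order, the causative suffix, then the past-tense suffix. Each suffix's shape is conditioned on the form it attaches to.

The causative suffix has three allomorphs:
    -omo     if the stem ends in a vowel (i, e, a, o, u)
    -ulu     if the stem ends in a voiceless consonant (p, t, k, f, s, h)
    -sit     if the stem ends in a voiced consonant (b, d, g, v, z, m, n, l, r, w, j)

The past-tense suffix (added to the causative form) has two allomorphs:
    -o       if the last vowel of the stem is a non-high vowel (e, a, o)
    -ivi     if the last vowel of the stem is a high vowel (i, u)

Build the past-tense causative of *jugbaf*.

The final sound of *jugbaf* is /f/, which is a voiceless consonant, so the causative suffix is -ulu, giving *jugbafulu*.
Since the last vowel of the causative form *jugbafulu* is /u/ (a high vowel), it takes -ivi, giving *jugbafuluivi*.

jugbafuluivi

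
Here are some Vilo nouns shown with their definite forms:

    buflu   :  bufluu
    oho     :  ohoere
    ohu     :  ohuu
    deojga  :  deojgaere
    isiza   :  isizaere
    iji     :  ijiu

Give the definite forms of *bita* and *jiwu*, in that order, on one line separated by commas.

bitaere, jiwuu

The alternation tracks the last vowel of the stem — -u when the last vowel of the stem is a high vowel (*buflu*, *ohu*, *iji*); -ere when the last vowel of the stem is a non-high vowel (*oho*, *deojga*, *isiza*).
Since the last vowel of *bita* is /a/ (a non-high vowel), it takes -ere, giving *bitaere*.
Since the last vowel of *jiwu* is /u/ (a high vowel), it takes -u, giving *jiwuu*.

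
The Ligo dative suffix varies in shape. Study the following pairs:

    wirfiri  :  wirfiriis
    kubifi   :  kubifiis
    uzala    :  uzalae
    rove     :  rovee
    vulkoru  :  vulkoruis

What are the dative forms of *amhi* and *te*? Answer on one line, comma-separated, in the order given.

The alternation tracks the last vowel of the stem — -is when the last vowel of the stem is a high vowel (*wirfiri*, *kubifi*, *vulkoru*); -e when the last vowel of the stem is a non-high vowel (*uzala*, *rove*).
Since the last vowel of *amhi* is /i/ (a high vowel), it takes -is, giving *amhiis*.
Since the last vowel of *te* is /e/ (a non-high vowel), it takes -e, giving *tee*.

amhiis, tee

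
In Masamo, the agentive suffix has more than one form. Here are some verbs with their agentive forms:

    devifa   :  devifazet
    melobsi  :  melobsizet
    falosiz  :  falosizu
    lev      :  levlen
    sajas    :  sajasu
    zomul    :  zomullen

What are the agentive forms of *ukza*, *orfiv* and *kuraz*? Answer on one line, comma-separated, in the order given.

Looking at the final sound of each stem: -u when the stem ends in a sibilant (*falosiz*, *sajas*); -len when the stem ends in a non-sibilant consonant (*lev*, *zomul*); -zet when the stem ends in a vowel (*devifa*, *melobsi*).
*ukza* — final sound /a/ (a vowel) → -zet → *ukzazet*.
*orfiv*: final sound = /v/, a non-sibilant consonant → -len → *orfivlen*.
*kuraz* — final sound /z/ (a sibilant) → -u → *kurazu*.

ukzazet, orfivlen, kurazu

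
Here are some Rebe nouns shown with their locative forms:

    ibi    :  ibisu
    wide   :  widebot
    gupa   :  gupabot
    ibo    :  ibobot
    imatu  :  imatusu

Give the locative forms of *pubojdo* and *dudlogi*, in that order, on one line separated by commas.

pubojdobot, dudlogisu

The suffix is conditioned by the last vowel: -su when the last vowel of the stem is a high vowel (*ibi*, *imatu*); -bot when the last vowel of the stem is a non-high vowel (*wide*, *gupa*, *ibo*).
*pubojdo*: last vowel = /o/, a non-high vowel → -bot → *pubojdobot*.
*dudlogi* — last vowel /i/ (a high vowel) → -su → *dudlogisu*.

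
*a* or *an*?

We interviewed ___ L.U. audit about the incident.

The indefinite article is chosen by the initial *sound* of the following word, not its spelling.
The initialism *L.U.* is read letter by letter; the first letter, L, is pronounced /ɛl/, which begins with a vowel sound.
So the article is *an*: We interviewed an L.U. audit about the incident.

an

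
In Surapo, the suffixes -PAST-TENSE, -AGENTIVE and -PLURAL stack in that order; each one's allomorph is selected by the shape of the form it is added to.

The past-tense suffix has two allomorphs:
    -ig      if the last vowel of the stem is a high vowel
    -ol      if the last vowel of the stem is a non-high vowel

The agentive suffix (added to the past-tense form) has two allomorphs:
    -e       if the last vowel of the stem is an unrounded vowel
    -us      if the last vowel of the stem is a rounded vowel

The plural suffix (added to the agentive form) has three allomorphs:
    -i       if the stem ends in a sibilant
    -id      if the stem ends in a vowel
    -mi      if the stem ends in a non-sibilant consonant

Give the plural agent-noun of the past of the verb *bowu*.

*bowu*: last vowel = /u/, a high vowel → -ig → *bowuig*.
The last vowel of the past-tense form *bowuig* is /i/, which is an unrounded vowel, so the agentive suffix is -e, giving *bowuige*.
The final sound of the agentive form *bowuige* is /e/, which is a vowel, so the plural suffix is -id, giving *bowuigeid*.

bowuigeid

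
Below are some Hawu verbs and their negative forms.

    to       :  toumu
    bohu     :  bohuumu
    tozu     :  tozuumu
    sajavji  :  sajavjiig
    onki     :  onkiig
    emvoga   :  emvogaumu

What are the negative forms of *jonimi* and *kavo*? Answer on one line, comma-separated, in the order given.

Looking at the last vowel of each stem: -ig when the last vowel of the stem is a front vowel (*sajavji*, *onki*); -umu when the last vowel of the stem is a back vowel (*to*, *bohu*, *tozu*, *emvoga*).
The last vowel of *jonimi* is /i/, which is a front vowel, so the suffix is -ig, giving *jonimiig*.
*kavo*: last vowel = /o/, a back vowel → -umu → *kavoumu*.

jonimiig, kavoumu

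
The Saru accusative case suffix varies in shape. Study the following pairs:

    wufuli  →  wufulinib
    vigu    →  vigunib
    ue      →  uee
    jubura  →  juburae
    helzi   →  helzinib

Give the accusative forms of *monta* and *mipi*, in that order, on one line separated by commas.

Looking at the last vowel of each stem: -nib when the last vowel of the stem is a high vowel (*wufuli*, *vigu*, *helzi*); -e when the last vowel of the stem is a non-high vowel (*ue*, *jubura*).
*monta*: last vowel = /a/, a non-high vowel → -e → *montae*.
Since the last vowel of *mipi* is /i/ (a high vowel), it takes -nib, giving *mipinib*.

montae, mipinib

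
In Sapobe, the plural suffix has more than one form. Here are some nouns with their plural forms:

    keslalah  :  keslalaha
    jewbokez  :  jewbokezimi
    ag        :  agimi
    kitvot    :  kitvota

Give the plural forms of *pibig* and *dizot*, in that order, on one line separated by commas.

The suffix is conditioned by the final consonant: -a when the stem ends in a voiceless consonant (*keslalah*, *kitvot*); -imi when the stem ends in a voiced consonant (*jewbokez*, *ag*).
*pibig*: final consonant = /g/, voiced → -imi → *pibigimi*.
The final consonant of *dizot* is /t/, which is voiceless, so the suffix is -a, giving *dizota*.

pibigimi, dizota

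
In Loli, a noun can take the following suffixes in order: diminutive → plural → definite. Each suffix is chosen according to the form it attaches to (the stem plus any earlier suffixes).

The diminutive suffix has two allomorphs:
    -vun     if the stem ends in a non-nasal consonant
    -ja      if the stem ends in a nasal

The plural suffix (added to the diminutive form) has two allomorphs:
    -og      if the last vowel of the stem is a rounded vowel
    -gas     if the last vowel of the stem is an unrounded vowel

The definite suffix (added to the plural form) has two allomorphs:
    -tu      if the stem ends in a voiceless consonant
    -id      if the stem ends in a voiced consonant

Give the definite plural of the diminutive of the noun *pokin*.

*pokin*: final consonant = /n/, a nasal → -ja → *pokinja*.
The diminutive form *pokinja* — last vowel /a/ (an unrounded vowel) → -gas → *pokinjagas*.
The final consonant of the plural form *pokinjagas* is /s/, which is voiceless, so the definite suffix is -tu, giving *pokinjagastu*.

pokinjagastu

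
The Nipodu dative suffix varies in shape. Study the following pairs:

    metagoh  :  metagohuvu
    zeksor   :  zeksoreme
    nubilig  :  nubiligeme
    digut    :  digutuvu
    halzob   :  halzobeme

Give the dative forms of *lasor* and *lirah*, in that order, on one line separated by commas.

lasoreme, lirahuvu

Looking at the final consonant of each stem: -uvu when the stem ends in a voiceless consonant (*metagoh*, *digut*); -eme when the stem ends in a voiced consonant (*zeksor*, *nubilig*, *halzob*).
Since the final consonant of *lasor* is /r/ (voiced), it takes -eme, giving *lasoreme*.
Since the final consonant of *lirah* is /h/ (voiceless), it takes -uvu, giving *lirahuvu*.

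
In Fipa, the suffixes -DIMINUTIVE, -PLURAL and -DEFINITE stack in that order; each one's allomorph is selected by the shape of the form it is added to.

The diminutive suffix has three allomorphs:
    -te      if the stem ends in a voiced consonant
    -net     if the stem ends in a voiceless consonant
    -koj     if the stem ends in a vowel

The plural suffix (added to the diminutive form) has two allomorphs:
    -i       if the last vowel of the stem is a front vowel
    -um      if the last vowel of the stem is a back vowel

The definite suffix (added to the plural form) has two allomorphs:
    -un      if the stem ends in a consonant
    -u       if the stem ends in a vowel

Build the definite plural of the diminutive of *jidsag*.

jidsagteiu

Since the final sound of *jidsag* is /g/ (a voiced consonant), it takes -te, giving *jidsagte*.
The last vowel of the diminutive form *jidsagte* is /e/, which is a front vowel, so the plural suffix is -i, giving *jidsagtei*.
Since the final sound of the plural form *jidsagtei* is /i/ (a vowel), it takes -u, giving *jidsagteiu*.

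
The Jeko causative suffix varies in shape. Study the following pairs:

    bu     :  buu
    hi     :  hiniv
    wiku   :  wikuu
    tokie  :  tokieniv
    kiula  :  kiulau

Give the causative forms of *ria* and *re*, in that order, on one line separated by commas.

The pattern is front/back vowel harmony: -niv when the last vowel of the stem is a front vowel (*hi*, *tokie*); -u when the last vowel of the stem is a back vowel (*bu*, *wiku*, *kiula*).
The last vowel of *ria* is /a/, which is a back vowel, so the suffix is -u, giving *riau*.
*re* — last vowel /e/ (a front vowel) → -niv → *reniv*.

riau, reniv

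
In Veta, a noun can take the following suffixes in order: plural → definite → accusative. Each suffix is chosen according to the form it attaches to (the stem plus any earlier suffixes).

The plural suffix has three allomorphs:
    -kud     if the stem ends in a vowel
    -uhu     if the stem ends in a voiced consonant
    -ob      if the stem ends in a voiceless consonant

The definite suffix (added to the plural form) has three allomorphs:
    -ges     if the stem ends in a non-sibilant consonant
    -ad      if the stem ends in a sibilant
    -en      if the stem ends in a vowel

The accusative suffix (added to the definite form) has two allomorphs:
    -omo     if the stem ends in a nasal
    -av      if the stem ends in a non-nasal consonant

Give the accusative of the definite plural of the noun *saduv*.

saduvuhuenomo

*saduv*: final sound = /v/, a voiced consonant → -uhu → *saduvuhu*.
The final sound of the plural form *saduvuhu* is /u/, which is a vowel, so the definite suffix is -en, giving *saduvuhuen*.
Since the final consonant of the definite form *saduvuhuen* is /n/ (a nasal), it takes -omo, giving *saduvuhuenomo*.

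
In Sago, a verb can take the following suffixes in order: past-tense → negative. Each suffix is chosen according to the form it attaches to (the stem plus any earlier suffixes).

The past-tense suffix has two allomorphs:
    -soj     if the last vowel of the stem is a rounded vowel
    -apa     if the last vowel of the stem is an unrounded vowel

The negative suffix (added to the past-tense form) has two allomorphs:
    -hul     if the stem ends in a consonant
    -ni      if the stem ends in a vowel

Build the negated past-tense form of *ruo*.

*ruo* — last vowel /o/ (a rounded vowel) → -soj → *ruosoj*.
The past-tense form *ruosoj* — final sound /j/ (a consonant) → -hul → *ruosojhul*.

ruosojhul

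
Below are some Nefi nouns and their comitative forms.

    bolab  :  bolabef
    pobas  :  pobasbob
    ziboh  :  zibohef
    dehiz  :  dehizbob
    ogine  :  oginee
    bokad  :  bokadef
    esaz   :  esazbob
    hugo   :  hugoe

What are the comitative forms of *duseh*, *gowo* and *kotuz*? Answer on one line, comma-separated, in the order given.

dusehef, gowoe, kotuzbob

The alternation tracks the final sound of the stem — -bob when the stem ends in a sibilant (*pobas*, *dehiz*, *esaz*); -ef when the stem ends in a non-sibilant consonant (*bolab*, *ziboh*, *bokad*); -e when the stem ends in a vowel (*ogine*, *hugo*).
The final sound of *duseh* is /h/, which is a non-sibilant consonant, so the suffix is -ef, giving *dusehef*.
*gowo* — final sound /o/ (a vowel) → -e → *gowoe*.
*kotuz* — final sound /z/ (a sibilant) → -bob → *kotuzbob*.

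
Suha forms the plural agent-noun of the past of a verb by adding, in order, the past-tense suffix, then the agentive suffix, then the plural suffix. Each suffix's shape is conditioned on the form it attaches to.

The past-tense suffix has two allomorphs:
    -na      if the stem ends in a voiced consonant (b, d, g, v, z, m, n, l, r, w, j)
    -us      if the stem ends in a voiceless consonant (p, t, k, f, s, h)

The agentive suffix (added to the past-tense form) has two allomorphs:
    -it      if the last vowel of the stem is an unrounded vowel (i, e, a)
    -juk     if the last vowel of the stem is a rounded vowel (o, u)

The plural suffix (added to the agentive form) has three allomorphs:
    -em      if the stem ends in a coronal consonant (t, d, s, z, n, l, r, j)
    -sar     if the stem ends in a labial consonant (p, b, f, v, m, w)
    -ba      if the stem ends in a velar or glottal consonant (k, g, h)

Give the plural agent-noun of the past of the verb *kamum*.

Since the final consonant of *kamum* is /m/ (voiced), it takes -na, giving *kamumna*.
The last vowel of the past-tense form *kamumna* is /a/, which is an unrounded vowel, so the agentive suffix is -it, giving *kamumnait*.
The final consonant of the agentive form *kamumnait* is /t/, which is coronal, so the plural suffix is -em, giving *kamumnaitem*.

kamumnaitem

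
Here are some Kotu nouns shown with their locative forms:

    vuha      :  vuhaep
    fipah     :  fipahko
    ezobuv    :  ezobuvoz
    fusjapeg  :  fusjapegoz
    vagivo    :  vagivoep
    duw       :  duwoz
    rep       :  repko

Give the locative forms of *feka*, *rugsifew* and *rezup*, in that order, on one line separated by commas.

The alternation tracks the final sound of the stem — -ko when the stem ends in a voiceless consonant (*fipah*, *rep*); -oz when the stem ends in a voiced consonant (*ezobuv*, *fusjapeg*, *duw*); -ep when the stem ends in a vowel (*vuha*, *vagivo*).
The final sound of *feka* is /a/, which is a vowel, so the suffix is -ep, giving *fekaep*.
Since the final sound of *rugsifew* is /w/ (a voiced consonant), it takes -oz, giving *rugsifewoz*.
*rezup*: final sound = /p/, a voiceless consonant → -ko → *rezupko*.

fekaep, rugsifewoz, rezupko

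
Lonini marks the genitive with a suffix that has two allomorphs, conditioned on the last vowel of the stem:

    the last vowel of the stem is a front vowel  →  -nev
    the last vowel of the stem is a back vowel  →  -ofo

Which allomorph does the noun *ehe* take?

The last vowel of *ehe* is /e/, which is a front vowel, so the suffix is -nev.

-nev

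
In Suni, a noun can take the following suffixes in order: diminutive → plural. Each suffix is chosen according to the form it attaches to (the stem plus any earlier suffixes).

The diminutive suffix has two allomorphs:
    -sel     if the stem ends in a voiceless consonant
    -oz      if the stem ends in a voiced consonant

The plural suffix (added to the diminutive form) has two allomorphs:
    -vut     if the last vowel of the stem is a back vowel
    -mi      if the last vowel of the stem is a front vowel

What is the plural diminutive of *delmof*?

delmofselmi

*delmof* — final consonant /f/ (voiceless) → -sel → *delmofsel*.
The diminutive form *delmofsel*: last vowel = /e/, a front vowel → -mi → *delmofselmi*.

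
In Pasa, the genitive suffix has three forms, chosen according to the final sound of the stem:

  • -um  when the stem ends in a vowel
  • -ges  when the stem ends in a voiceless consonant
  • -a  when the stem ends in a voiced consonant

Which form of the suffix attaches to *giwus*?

-ges

The final sound of *giwus* is /s/, which is a voiceless consonant, so the suffix is -ges.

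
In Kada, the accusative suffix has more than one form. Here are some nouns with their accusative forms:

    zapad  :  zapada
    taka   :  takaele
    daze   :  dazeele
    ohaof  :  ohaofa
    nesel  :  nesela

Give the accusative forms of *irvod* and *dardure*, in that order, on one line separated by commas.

irvoda, dardureele

The suffix is conditioned by the final sound: -a when the stem ends in a consonant (*zapad*, *ohaof*, *nesel*); -ele when the stem ends in a vowel (*taka*, *daze*).
Since the final sound of *irvod* is /d/ (a consonant), it takes -a, giving *irvoda*.
The final sound of *dardure* is /e/, which is a vowel, so the suffix is -ele, giving *dardureele*.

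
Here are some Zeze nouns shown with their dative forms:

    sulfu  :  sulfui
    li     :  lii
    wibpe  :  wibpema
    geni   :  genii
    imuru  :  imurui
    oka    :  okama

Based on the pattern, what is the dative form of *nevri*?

nevrii

The suffix is conditioned by the last vowel: -i when the last vowel of the stem is a high vowel (*sulfu*, *li*, *geni*, *imuru*); -ma when the last vowel of the stem is a non-high vowel (*wibpe*, *oka*).
*nevri* — last vowel /i/ (a high vowel) → -i → *nevrii*.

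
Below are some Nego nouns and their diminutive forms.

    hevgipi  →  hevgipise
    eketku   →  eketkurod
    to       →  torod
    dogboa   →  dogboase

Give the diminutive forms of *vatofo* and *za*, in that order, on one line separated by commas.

The alternation tracks the last vowel of the stem — -rod when the last vowel of the stem is a rounded vowel (*eketku*, *to*); -se when the last vowel of the stem is an unrounded vowel (*hevgipi*, *dogboa*).
*vatofo*: last vowel = /o/, a rounded vowel → -rod → *vatoforod*.
*za*: last vowel = /a/, an unrounded vowel → -se → *zase*.

vatoforod, zase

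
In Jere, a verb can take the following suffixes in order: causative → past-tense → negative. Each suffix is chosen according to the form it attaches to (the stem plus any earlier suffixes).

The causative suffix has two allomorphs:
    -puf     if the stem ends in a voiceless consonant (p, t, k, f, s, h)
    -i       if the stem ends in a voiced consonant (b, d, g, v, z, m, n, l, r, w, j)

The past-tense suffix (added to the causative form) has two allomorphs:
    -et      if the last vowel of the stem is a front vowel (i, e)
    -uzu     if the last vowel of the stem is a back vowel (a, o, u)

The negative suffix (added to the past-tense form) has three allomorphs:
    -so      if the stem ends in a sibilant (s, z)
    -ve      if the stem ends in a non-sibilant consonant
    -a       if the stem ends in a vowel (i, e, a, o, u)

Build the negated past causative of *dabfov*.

dabfovietve

Since the final consonant of *dabfov* is /v/ (voiced), it takes -i, giving *dabfovi*.
The causative form *dabfovi* — last vowel /i/ (a front vowel) → -et → *dabfoviet*.
The final sound of the past-tense form *dabfoviet* is /t/, which is a non-sibilant consonant, so the negative suffix is -ve, giving *dabfovietve*.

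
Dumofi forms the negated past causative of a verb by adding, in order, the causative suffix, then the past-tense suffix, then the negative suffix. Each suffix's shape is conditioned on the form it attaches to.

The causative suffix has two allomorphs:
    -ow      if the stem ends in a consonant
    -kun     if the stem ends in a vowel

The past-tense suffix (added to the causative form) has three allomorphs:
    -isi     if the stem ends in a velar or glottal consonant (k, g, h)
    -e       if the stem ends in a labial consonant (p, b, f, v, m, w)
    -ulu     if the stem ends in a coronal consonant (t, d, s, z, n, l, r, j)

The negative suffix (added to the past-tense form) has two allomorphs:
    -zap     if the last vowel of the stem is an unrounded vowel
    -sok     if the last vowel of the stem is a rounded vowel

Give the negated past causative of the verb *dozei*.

Since the final sound of *dozei* is /i/ (a vowel), it takes -kun, giving *dozeikun*.
The causative form *dozeikun*: final consonant = /n/, coronal → -ulu → *dozeikunulu*.
Since the last vowel of the past-tense form *dozeikunulu* is /u/ (a rounded vowel), it takes -sok, giving *dozeikunulusok*.

dozeikunulusok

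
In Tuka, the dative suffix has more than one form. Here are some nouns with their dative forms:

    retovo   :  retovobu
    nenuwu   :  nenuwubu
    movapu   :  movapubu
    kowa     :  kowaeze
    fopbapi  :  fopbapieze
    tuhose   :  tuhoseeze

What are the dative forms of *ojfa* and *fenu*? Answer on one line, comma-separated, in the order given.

The pattern is rounding harmony: -bu when the last vowel of the stem is a rounded vowel (*retovo*, *nenuwu*, *movapu*); -eze when the last vowel of the stem is an unrounded vowel (*kowa*, *fopbapi*, *tuhose*).
*ojfa* — last vowel /a/ (an unrounded vowel) → -eze → *ojfaeze*.
*fenu* — last vowel /u/ (a rounded vowel) → -bu → *fenubu*.

ojfaeze, fenubu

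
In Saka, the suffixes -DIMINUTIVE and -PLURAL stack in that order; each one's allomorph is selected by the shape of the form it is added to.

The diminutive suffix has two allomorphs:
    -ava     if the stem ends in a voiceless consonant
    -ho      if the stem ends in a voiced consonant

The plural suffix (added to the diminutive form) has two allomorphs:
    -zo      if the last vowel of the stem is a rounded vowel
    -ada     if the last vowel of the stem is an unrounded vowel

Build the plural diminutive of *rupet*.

rupetavaada

Since the final consonant of *rupet* is /t/ (voiceless), it takes -ava, giving *rupetava*.
The diminutive form *rupetava*: last vowel = /a/, an unrounded vowel → -ada → *rupetavaada*.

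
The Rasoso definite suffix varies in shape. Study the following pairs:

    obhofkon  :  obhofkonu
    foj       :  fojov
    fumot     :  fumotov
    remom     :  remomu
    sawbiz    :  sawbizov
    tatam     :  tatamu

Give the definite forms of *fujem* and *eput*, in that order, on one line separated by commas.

fujemu, eputov

The pattern is nasality of the final consonant: -u when the stem ends in a nasal (*obhofkon*, *remom*, *tatam*); -ov when the stem ends in a non-nasal consonant (*foj*, *fumot*, *sawbiz*).
*fujem*: final consonant = /m/, a nasal → -u → *fujemu*.
The final consonant of *eput* is /t/, which is non-nasal, so the suffix is -ov, giving *eputov*.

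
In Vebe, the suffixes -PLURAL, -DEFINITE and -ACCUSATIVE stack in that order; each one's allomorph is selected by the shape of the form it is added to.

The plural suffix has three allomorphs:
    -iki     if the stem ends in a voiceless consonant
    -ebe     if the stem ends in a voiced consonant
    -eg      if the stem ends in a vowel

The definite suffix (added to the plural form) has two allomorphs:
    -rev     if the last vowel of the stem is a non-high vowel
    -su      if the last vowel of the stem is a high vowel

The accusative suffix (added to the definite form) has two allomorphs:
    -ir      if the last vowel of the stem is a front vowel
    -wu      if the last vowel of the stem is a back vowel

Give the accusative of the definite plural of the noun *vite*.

viteegrevir

Since the final sound of *vite* is /e/ (a vowel), it takes -eg, giving *viteeg*.
Since the last vowel of the plural form *viteeg* is /e/ (a non-high vowel), it takes -rev, giving *viteegrev*.
Since the last vowel of the definite form *viteegrev* is /e/ (a front vowel), it takes -ir, giving *viteegrevir*.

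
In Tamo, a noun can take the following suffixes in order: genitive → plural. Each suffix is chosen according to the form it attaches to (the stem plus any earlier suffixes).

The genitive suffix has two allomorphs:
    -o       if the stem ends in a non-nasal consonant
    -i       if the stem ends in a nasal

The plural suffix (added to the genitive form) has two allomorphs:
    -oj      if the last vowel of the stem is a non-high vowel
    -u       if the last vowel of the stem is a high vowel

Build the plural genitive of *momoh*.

momohooj

The final consonant of *momoh* is /h/, which is non-nasal, so the genitive suffix is -o, giving *momoho*.
The last vowel of the genitive form *momoho* is /o/, which is a non-high vowel, so the plural suffix is -oj, giving *momohooj*.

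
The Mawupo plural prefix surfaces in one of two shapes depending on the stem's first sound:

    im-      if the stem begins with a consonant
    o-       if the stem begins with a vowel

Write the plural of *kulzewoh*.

*kulzewoh* — first sound /k/ (a consonant) → im- → *imkulzewoh*.

imkulzewoh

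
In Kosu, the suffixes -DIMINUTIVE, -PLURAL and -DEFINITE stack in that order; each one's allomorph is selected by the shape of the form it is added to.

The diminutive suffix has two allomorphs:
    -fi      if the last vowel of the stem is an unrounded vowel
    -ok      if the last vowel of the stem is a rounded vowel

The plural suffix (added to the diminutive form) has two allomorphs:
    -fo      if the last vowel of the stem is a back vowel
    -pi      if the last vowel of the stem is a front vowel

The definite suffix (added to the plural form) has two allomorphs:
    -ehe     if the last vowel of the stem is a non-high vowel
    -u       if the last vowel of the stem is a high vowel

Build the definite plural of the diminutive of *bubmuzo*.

*bubmuzo* — last vowel /o/ (a rounded vowel) → -ok → *bubmuzook*.
The last vowel of the diminutive form *bubmuzook* is /o/, which is a back vowel, so the plural suffix is -fo, giving *bubmuzookfo*.
The last vowel of the plural form *bubmuzookfo* is /o/, which is a non-high vowel, so the definite suffix is -ehe, giving *bubmuzookfoehe*.

bubmuzookfoehe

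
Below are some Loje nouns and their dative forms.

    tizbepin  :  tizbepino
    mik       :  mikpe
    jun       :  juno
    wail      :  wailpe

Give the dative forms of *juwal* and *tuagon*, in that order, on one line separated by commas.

juwalpe, tuagono

The suffix is conditioned by the final consonant: -o when the stem ends in a nasal (*tizbepin*, *jun*); -pe when the stem ends in a non-nasal consonant (*mik*, *wail*).
The final consonant of *juwal* is /l/, which is non-nasal, so the suffix is -pe, giving *juwalpe*.
*tuagon*: final consonant = /n/, a nasal → -o → *tuagono*.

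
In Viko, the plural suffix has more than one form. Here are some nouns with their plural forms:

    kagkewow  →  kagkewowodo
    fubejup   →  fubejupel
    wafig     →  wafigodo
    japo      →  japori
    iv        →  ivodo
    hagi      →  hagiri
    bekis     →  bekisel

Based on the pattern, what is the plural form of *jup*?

jupel

The pattern is voicing of the final sound: -el when the stem ends in a voiceless consonant (*fubejup*, *bekis*); -odo when the stem ends in a voiced consonant (*kagkewow*, *wafig*, *iv*); -ri when the stem ends in a vowel (*japo*, *hagi*).
Since the final sound of *jup* is /p/ (a voiceless consonant), it takes -el, giving *jupel*.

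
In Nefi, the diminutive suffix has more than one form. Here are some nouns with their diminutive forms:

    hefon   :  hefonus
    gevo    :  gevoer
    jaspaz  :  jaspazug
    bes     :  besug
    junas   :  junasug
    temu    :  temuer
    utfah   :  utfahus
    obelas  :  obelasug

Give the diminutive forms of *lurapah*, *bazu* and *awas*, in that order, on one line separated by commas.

The alternation tracks the final sound of the stem — -ug when the stem ends in a sibilant (*jaspaz*, *bes*, *junas*, *obelas*); -us when the stem ends in a non-sibilant consonant (*hefon*, *utfah*); -er when the stem ends in a vowel (*gevo*, *temu*).
The final sound of *lurapah* is /h/, which is a non-sibilant consonant, so the suffix is -us, giving *lurapahus*.
*bazu* — final sound /u/ (a vowel) → -er → *bazuer*.
The final sound of *awas* is /s/, which is a sibilant, so the suffix is -ug, giving *awasug*.

lurapahus, bazuer, awasug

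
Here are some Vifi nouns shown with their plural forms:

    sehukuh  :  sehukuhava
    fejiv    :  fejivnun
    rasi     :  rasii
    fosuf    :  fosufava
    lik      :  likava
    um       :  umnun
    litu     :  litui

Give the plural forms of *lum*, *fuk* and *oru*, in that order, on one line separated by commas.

The pattern is voicing of the final sound: -ava when the stem ends in a voiceless consonant (*sehukuh*, *fosuf*, *lik*); -nun when the stem ends in a voiced consonant (*fejiv*, *um*); -i when the stem ends in a vowel (*rasi*, *litu*).
The final sound of *lum* is /m/, which is a voiced consonant, so the suffix is -nun, giving *lumnun*.
*fuk* — final sound /k/ (a voiceless consonant) → -ava → *fukava*.
Since the final sound of *oru* is /u/ (a vowel), it takes -i, giving *orui*.

lumnun, fukava, orui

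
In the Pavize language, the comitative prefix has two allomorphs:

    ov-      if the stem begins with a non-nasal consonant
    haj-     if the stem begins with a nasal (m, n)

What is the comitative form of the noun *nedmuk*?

The first consonant of *nedmuk* is /n/, which is a nasal, so the prefix is haj-, giving *hajnedmuk*.

hajnedmuk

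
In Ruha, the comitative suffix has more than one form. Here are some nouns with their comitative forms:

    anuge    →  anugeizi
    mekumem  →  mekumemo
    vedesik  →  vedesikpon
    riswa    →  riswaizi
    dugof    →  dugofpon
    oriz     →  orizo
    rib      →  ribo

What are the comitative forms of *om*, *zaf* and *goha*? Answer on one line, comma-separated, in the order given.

The suffix is conditioned by the final sound: -pon when the stem ends in a voiceless consonant (*vedesik*, *dugof*); -o when the stem ends in a voiced consonant (*mekumem*, *oriz*, *rib*); -izi when the stem ends in a vowel (*anuge*, *riswa*).
The final sound of *om* is /m/, which is a voiced consonant, so the suffix is -o, giving *omo*.
*zaf*: final sound = /f/, a voiceless consonant → -pon → *zafpon*.
Since the final sound of *goha* is /a/ (a vowel), it takes -izi, giving *gohaizi*.

omo, zafpon, gohaizi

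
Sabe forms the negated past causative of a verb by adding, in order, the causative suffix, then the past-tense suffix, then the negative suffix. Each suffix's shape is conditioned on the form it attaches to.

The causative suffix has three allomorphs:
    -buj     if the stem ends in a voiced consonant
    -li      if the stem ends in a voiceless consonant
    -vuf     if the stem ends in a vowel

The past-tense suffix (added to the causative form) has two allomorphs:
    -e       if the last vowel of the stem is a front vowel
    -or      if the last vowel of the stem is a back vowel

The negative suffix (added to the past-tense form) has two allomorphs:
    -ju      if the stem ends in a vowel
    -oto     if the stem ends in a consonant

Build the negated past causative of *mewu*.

mewuvuforoto

*mewu*: final sound = /u/, a vowel → -vuf → *mewuvuf*.
Since the last vowel of the causative form *mewuvuf* is /u/ (a back vowel), it takes -or, giving *mewuvufor*.
The past-tense form *mewuvufor*: final sound = /r/, a consonant → -oto → *mewuvuforoto*.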